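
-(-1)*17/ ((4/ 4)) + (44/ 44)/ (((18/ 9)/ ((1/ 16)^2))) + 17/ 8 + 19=19521/ 512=38.13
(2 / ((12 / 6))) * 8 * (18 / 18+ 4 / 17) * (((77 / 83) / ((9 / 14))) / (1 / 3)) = 60368 / 1411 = 42.78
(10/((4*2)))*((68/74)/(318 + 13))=0.00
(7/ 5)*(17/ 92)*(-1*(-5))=119/ 92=1.29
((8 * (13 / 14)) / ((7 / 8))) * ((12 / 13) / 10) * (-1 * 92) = -17664 / 245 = -72.10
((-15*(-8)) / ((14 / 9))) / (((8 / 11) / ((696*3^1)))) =1550340 / 7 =221477.14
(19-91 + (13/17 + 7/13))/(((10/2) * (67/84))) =-1312416/74035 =-17.73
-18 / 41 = -0.44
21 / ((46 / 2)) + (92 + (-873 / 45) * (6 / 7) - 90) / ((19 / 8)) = -80243 / 15295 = -5.25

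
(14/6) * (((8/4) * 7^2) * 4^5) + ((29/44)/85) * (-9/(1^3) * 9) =2627208313/11220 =234154.04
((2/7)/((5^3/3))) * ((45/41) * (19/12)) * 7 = 171/2050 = 0.08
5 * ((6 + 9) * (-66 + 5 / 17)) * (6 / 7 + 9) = -5780475 / 119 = -48575.42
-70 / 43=-1.63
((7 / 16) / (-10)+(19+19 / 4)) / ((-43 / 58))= -31.98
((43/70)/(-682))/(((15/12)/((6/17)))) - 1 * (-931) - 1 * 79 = 864332442/1014475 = 852.00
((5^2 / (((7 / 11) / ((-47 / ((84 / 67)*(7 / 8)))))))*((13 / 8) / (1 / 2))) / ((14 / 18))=-33773025 / 4802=-7033.12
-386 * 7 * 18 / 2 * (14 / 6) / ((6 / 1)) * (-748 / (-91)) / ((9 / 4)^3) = -64675072 / 9477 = -6824.42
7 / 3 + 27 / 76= 613 / 228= 2.69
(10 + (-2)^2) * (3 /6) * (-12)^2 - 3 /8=8061 /8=1007.62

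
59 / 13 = 4.54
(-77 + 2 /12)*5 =-2305 /6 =-384.17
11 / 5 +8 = 51 / 5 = 10.20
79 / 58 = 1.36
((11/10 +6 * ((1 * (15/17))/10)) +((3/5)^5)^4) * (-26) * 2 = -137370330852566734/1621246337890625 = -84.73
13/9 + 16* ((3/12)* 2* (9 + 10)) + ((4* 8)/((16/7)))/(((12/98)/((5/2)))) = 7907/18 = 439.28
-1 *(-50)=50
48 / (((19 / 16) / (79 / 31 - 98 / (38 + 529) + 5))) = 298.13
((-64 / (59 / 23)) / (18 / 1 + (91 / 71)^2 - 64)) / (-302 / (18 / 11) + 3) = -3710176 / 1197603535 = -0.00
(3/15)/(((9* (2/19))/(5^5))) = 11875/18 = 659.72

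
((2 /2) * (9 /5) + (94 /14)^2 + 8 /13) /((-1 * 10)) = -4.75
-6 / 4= -3 / 2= -1.50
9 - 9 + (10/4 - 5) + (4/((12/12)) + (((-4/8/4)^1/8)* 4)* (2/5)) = 59/40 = 1.48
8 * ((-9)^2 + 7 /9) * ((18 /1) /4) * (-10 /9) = -29440 /9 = -3271.11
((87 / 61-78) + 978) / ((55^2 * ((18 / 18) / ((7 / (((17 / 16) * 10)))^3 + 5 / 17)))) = 19588623867 / 113321415625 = 0.17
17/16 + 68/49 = 1921/784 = 2.45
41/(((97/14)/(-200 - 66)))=-152684/97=-1574.06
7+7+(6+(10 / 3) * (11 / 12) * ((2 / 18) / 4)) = 13015 / 648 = 20.08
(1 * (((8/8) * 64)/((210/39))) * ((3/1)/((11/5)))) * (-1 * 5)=-6240/77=-81.04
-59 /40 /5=-0.30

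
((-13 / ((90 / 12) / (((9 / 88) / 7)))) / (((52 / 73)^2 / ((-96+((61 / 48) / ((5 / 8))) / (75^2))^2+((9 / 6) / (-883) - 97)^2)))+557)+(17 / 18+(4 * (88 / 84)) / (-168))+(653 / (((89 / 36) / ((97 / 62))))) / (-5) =-10400157390311369766247888969 / 22892410032060318750000000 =-454.31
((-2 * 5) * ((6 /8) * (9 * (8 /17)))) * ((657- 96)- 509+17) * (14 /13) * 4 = -2086560 /221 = -9441.45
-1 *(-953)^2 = -908209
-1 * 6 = -6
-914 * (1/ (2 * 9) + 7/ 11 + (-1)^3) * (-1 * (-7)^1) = 195139/ 99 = 1971.10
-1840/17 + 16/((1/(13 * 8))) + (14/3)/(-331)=26262626/16881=1555.75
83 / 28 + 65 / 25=779 / 140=5.56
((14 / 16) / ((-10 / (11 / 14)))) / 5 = -11 / 800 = -0.01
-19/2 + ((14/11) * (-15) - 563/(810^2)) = -206349643/7217100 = -28.59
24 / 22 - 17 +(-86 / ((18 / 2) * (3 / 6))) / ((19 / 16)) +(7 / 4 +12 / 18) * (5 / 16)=-31.25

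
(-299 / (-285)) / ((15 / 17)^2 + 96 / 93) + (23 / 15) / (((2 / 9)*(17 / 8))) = 300758833 / 78600435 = 3.83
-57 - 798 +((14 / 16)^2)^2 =-3499679 / 4096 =-854.41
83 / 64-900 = -57517 / 64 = -898.70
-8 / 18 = -4 / 9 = -0.44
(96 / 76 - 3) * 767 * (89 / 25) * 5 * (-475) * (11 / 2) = 123897345 / 2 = 61948672.50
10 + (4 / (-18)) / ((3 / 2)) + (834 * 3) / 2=1260.85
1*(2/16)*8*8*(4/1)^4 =2048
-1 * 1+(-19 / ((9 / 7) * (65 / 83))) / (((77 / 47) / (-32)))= 2365373 / 6435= 367.58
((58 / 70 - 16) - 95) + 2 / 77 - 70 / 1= -9908 / 55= -180.15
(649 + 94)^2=552049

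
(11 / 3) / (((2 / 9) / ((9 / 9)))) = 33 / 2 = 16.50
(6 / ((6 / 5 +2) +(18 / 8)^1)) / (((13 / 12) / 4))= 5760 / 1417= 4.06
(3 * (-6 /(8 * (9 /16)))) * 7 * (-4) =112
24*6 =144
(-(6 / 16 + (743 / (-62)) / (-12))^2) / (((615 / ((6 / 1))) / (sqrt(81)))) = -261121 / 1576040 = -0.17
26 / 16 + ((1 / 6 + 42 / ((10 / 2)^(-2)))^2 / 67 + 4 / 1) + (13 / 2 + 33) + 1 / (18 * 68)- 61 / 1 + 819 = 176968897 / 10251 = 17263.57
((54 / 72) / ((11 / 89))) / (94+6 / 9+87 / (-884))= 177021 / 2758745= 0.06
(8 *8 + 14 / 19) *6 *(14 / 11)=103320 / 209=494.35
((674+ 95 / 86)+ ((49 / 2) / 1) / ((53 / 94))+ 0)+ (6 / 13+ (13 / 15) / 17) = 10864982317 / 15109770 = 719.07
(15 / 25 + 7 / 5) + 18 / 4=13 / 2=6.50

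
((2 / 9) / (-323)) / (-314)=1 / 456399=0.00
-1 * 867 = -867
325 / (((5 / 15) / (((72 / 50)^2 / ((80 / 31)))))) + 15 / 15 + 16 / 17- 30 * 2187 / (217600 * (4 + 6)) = 785.34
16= 16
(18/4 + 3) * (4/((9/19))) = 190/3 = 63.33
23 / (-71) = -23 / 71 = -0.32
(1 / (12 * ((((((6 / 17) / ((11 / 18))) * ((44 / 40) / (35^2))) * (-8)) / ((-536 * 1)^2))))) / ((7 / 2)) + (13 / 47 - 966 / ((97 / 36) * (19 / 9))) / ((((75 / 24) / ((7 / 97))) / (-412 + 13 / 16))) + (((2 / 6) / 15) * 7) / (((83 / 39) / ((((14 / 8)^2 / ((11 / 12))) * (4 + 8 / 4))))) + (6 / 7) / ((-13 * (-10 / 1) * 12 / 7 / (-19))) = -1330518716670984855199 / 807781822719300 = -1647126.34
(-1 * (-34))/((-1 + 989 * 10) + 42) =34/9931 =0.00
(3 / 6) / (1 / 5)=5 / 2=2.50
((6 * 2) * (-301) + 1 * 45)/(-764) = 3567/764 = 4.67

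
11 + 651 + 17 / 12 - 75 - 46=6509 / 12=542.42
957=957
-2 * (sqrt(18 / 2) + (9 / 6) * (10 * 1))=-36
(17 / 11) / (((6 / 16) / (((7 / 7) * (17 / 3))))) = 2312 / 99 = 23.35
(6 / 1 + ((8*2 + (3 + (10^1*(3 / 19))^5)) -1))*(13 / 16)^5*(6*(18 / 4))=104918683469067 / 324547248128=323.28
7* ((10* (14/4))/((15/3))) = 49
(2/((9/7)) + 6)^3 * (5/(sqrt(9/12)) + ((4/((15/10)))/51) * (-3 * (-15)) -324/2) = -50198144/729 + 3144320 * sqrt(3)/2187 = -66368.68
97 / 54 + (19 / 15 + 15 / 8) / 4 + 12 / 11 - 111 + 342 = 234.67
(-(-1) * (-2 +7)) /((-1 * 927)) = -5 /927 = -0.01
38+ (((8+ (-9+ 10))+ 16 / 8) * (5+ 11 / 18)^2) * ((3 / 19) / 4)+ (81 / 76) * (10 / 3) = 453275 / 8208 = 55.22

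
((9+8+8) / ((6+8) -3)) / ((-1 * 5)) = -5 / 11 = -0.45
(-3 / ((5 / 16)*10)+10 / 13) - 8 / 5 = -582 / 325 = -1.79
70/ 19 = 3.68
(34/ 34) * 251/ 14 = 251/ 14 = 17.93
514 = 514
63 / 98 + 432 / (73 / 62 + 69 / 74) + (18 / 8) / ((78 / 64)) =22819497 / 110110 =207.24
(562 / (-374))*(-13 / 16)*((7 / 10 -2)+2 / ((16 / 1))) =-171691 / 119680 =-1.43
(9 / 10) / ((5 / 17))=153 / 50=3.06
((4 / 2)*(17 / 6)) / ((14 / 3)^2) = 51 / 196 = 0.26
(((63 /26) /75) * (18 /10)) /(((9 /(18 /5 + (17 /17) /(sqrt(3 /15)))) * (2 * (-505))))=-189 /8206250-21 * sqrt(5) /3282500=-0.00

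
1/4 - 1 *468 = -1871/4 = -467.75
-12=-12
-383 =-383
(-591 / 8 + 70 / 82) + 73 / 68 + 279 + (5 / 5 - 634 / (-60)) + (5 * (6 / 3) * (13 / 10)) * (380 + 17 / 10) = 86663065 / 16728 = 5180.72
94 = 94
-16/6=-8/3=-2.67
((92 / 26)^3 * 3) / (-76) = -73002 / 41743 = -1.75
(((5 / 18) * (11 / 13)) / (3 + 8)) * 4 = 10 / 117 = 0.09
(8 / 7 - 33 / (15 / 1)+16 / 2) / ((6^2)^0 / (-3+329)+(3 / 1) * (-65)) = -79218 / 2224915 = -0.04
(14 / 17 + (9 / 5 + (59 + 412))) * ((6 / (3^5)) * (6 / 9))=161032 / 20655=7.80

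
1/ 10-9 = -89/ 10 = -8.90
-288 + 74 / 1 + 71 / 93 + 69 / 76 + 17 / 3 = -1460687 / 7068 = -206.66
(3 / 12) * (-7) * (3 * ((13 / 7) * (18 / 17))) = -351 / 34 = -10.32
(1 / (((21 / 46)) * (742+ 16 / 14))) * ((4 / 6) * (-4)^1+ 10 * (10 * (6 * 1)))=41216 / 23409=1.76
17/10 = 1.70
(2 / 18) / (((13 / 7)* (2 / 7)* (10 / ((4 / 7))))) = 7 / 585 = 0.01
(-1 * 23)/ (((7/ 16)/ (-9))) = 3312/ 7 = 473.14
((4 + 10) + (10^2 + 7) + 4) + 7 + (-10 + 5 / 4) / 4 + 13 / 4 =133.06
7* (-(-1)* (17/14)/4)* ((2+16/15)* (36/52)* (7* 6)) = 24633/130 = 189.48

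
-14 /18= -7 /9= -0.78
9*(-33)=-297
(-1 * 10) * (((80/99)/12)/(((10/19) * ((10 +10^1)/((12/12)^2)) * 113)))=-19/33561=-0.00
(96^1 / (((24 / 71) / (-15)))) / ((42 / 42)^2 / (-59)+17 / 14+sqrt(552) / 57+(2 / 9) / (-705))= -50564072585709282600 / 12523355993839849+1482160682546964000 *sqrt(138) / 12523355993839849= -2647.26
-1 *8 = -8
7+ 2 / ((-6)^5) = 27215 / 3888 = 7.00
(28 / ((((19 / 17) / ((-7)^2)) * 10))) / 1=122.76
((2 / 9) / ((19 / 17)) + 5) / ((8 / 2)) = 889 / 684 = 1.30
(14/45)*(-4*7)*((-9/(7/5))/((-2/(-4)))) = 112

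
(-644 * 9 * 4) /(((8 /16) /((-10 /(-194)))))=-231840 /97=-2390.10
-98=-98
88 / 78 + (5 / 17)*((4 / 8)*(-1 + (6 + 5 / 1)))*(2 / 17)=14666 / 11271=1.30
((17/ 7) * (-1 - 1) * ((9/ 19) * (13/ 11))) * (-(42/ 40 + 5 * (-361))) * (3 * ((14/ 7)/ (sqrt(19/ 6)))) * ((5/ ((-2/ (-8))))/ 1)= -861133572 * sqrt(114)/ 27797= -330769.17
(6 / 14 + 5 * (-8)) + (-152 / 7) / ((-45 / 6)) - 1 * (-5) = -3326 / 105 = -31.68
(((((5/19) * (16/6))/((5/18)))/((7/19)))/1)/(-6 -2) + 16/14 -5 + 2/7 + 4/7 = -27/7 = -3.86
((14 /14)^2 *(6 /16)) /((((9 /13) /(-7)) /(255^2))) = -246553.12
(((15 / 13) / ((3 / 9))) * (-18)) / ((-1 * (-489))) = -270 / 2119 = -0.13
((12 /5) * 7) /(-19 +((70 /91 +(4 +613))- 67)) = 1092 /34565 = 0.03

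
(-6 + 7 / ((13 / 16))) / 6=17 / 39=0.44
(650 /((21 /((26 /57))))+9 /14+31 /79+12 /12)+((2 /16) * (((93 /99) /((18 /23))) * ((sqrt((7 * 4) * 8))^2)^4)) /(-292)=-589392946401799 /455604534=-1293650.31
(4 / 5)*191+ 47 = 999 / 5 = 199.80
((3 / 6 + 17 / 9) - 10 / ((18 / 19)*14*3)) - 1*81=-78.86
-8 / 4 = -2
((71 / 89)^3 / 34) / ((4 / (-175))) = -62634425 / 95875784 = -0.65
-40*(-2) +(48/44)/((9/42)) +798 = 9714/11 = 883.09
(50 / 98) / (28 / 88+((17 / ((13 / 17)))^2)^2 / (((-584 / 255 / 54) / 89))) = -0.00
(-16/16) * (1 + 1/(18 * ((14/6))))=-43/42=-1.02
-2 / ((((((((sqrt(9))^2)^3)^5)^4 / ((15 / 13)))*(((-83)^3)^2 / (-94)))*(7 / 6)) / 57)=35720 / 1980143884243652429267459144217604194940721393568071271129896830036377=0.00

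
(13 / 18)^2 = 169 / 324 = 0.52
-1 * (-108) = 108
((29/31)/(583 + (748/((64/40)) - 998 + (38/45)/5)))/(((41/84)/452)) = 495482400/30123971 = 16.45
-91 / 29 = -3.14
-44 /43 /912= -11 /9804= -0.00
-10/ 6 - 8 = -29/ 3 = -9.67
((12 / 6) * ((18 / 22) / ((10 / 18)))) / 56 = 81 / 1540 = 0.05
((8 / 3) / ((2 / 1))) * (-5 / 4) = -5 / 3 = -1.67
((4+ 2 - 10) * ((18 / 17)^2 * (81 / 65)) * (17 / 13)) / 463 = -104976 / 6650995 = -0.02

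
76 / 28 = 19 / 7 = 2.71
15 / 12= 5 / 4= 1.25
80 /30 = 8 /3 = 2.67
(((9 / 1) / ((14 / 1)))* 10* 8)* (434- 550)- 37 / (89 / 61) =-3732439 / 623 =-5991.07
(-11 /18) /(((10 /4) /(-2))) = 22 /45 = 0.49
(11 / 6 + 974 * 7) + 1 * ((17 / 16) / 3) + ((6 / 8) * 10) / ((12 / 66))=109783 / 16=6861.44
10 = 10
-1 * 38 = -38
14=14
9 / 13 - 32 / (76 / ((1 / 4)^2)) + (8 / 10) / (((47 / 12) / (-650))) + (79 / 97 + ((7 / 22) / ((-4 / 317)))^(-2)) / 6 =-2195117435079082 / 16634218605459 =-131.96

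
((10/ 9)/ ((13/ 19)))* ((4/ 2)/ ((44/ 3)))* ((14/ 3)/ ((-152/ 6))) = -35/ 858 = -0.04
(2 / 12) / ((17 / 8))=4 / 51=0.08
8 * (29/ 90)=116/ 45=2.58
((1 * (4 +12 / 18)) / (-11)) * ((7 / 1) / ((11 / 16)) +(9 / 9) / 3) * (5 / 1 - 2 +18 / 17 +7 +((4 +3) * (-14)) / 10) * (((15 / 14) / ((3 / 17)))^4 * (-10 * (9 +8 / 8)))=763058.87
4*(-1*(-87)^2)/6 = -5046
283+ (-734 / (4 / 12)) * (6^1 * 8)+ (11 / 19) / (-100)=-200284711 / 1900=-105413.01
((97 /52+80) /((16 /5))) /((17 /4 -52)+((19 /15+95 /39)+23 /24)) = -319275 /537752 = -0.59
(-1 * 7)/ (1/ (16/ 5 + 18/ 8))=-763/ 20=-38.15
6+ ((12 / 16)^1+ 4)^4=515.07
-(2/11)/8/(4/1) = -1/176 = -0.01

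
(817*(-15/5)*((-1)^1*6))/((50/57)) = 419121/25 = 16764.84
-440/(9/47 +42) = -20680/1983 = -10.43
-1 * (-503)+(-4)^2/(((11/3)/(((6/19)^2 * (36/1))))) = 2059621/3971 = 518.67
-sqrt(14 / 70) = -sqrt(5) / 5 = -0.45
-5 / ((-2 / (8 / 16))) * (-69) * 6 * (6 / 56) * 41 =-127305 / 56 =-2273.30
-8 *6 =-48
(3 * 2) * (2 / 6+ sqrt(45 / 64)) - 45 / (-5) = 9 * sqrt(5) / 4+ 11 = 16.03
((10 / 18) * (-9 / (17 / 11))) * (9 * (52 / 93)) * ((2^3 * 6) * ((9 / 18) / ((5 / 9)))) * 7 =-2594592 / 527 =-4923.32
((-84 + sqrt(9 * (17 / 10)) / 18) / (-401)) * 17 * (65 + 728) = 1132404 / 401 - 13481 * sqrt(170) / 24060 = 2816.64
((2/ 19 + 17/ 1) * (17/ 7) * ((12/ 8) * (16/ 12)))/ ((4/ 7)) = 5525/ 38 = 145.39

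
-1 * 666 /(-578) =333 /289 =1.15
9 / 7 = 1.29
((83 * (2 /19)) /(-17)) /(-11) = 166 /3553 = 0.05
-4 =-4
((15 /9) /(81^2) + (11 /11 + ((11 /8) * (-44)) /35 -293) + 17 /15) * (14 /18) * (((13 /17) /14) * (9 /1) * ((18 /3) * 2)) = -61656751 /45927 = -1342.49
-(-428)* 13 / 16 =1391 / 4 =347.75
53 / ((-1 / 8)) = -424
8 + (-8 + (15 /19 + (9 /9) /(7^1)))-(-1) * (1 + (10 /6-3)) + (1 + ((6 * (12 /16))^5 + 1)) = 23593735 /12768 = 1847.88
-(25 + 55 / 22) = -55 / 2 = -27.50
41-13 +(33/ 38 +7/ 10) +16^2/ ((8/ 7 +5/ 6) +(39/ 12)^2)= 20005837/ 400235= 49.99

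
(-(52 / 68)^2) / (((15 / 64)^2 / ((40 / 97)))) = -5537792 / 1261485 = -4.39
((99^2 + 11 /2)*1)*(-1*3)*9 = -529551 /2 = -264775.50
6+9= 15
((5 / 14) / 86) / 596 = 5 / 717584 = 0.00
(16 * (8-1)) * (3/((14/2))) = 48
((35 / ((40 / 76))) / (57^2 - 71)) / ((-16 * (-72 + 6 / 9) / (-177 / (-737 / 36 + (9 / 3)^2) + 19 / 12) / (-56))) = -27151 / 1554496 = -0.02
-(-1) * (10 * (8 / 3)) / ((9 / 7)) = 560 / 27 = 20.74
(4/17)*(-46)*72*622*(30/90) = -2746752/17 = -161573.65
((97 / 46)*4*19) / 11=3686 / 253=14.57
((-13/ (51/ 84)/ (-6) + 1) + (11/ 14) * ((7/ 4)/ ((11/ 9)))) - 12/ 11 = 20657/ 4488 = 4.60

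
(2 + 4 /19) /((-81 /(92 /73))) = -1288 /37449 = -0.03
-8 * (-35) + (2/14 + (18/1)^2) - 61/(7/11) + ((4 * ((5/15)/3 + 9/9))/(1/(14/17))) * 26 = 646294/1071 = 603.45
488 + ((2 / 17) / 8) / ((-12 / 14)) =199097 / 408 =487.98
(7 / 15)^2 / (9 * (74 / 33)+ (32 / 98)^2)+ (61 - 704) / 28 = -38743063379 / 1687889700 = -22.95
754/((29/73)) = 1898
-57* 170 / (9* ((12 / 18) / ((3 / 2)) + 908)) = -4845 / 4088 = -1.19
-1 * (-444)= 444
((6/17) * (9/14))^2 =729/14161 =0.05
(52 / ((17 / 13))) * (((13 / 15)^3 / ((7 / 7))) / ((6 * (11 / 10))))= 1485172 / 378675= 3.92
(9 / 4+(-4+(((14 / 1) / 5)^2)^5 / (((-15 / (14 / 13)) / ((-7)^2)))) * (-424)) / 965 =336547999748428931 / 7350585937500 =45785.19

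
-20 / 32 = -5 / 8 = -0.62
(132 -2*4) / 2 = 62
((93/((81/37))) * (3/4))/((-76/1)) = -0.42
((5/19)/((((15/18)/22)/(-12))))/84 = -0.99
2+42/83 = 208/83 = 2.51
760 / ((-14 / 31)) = -11780 / 7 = -1682.86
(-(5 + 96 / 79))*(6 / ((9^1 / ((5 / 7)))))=-4910 / 1659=-2.96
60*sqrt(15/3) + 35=35 + 60*sqrt(5)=169.16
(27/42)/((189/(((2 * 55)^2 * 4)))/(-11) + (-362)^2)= 2395800/488374777877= 0.00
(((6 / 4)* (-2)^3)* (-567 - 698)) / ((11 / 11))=15180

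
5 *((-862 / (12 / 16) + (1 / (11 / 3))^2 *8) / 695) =-416992 / 50457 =-8.26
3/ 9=1/ 3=0.33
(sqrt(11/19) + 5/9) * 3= 5/3 + 3 * sqrt(209)/19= 3.95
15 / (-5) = -3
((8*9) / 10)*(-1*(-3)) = 108 / 5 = 21.60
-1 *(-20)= 20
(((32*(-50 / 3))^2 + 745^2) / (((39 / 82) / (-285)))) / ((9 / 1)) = -58855202750 / 1053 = -55892880.10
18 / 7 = 2.57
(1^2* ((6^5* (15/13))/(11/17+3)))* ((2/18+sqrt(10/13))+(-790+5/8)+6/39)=-1939170.50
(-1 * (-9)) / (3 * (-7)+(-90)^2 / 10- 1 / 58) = 522 / 45761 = 0.01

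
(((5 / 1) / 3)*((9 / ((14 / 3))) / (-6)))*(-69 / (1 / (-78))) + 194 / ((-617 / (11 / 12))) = -37361542 / 12957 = -2883.50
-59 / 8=-7.38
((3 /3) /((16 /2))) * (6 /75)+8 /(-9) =-791 /900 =-0.88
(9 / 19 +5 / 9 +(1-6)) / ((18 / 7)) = -4753 / 3078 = -1.54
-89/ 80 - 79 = -6409/ 80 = -80.11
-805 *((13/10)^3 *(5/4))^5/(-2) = 8240928775268611877/131072000000000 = 62873.30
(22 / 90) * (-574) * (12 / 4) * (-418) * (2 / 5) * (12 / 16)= 1319626 / 25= 52785.04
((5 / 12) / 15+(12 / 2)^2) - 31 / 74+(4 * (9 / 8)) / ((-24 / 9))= 180733 / 5328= 33.92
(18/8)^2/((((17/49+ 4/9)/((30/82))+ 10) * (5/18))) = 964467/643672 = 1.50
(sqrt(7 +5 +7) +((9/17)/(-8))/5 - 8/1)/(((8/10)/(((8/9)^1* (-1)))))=5449/612 - 10* sqrt(19)/9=4.06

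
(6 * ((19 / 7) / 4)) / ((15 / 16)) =152 / 35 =4.34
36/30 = 6/5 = 1.20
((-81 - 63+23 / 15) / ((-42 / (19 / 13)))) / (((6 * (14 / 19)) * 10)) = 771457 / 6879600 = 0.11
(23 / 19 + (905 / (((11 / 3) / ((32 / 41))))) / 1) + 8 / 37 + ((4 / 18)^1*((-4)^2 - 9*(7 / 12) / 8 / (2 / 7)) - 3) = 17724471673 / 91311264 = 194.11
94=94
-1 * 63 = -63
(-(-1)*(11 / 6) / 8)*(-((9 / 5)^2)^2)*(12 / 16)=-72171 / 40000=-1.80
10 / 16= 5 / 8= 0.62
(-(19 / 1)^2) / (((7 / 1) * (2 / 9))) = -3249 / 14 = -232.07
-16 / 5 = -3.20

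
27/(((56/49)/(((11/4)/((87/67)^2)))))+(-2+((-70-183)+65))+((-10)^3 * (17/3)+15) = -468521923/80736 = -5803.14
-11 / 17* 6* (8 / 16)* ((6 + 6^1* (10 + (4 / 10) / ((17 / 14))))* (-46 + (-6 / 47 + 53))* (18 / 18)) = -3622806 / 3995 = -906.84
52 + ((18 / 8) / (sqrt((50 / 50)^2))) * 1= 217 / 4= 54.25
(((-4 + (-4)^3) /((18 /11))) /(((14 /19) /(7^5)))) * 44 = -375353132 /9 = -41705903.56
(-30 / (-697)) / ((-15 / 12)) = -24 / 697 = -0.03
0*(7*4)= 0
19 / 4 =4.75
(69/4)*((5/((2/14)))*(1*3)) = 7245/4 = 1811.25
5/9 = 0.56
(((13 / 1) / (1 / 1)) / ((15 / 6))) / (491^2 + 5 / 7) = 91 / 4218930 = 0.00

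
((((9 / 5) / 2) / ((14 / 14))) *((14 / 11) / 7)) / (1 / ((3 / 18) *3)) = 9 / 110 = 0.08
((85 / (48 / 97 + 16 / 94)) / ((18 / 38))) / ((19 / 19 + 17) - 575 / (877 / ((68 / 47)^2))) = 14263871841005 / 879013990512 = 16.23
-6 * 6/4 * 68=-612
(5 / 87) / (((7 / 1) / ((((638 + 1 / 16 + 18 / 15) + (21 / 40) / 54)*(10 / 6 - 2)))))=-1.75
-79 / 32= -2.47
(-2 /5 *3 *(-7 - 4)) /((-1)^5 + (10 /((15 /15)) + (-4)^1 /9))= 1.54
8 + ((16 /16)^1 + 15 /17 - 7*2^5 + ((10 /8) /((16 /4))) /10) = -116463 /544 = -214.09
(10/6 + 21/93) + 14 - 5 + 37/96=33563/2976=11.28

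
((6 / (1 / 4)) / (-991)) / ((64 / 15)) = -45 / 7928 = -0.01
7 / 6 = 1.17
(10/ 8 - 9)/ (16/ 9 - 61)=279/ 2132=0.13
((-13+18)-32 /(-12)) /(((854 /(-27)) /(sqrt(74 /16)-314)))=32499 /427-207 *sqrt(74) /3416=75.59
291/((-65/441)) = -128331/65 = -1974.32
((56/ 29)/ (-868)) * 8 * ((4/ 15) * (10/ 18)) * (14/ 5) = -896/ 121365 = -0.01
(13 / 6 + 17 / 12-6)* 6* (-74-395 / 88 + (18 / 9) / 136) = 3404513 / 2992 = 1137.87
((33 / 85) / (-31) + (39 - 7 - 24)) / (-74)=-21047 / 194990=-0.11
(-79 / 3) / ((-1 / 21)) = 553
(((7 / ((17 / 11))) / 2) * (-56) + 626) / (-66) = -4243 / 561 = -7.56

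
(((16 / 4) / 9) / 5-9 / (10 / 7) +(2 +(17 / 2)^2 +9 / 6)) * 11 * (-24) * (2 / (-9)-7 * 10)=174036368 / 135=1289158.28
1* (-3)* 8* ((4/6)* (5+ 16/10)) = -528/5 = -105.60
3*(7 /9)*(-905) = -6335 /3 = -2111.67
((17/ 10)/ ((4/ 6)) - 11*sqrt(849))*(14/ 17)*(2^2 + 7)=231/ 10 - 1694*sqrt(849)/ 17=-2880.38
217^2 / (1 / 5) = 235445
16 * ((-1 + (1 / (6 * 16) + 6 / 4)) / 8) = 49 / 48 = 1.02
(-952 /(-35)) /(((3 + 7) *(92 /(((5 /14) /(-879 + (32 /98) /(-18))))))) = -1071 /89158810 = -0.00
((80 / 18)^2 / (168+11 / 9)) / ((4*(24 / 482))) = 24100 / 41121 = 0.59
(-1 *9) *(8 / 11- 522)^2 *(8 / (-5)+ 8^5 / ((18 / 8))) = -21545054261728 / 605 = -35611659936.74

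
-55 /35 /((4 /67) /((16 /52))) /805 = -737 /73255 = -0.01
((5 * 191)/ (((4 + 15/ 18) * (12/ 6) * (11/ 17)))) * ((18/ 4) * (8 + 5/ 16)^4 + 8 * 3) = 137311679228985/ 41811968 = 3284028.13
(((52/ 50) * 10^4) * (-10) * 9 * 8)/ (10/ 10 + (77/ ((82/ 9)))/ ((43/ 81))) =-442560.02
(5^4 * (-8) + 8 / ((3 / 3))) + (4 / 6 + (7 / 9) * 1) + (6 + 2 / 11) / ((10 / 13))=-2466347 / 495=-4982.52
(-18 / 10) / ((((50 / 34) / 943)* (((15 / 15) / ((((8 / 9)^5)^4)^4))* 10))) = -14162162647731139593774921117204863363615197175406523758823734506460993814528 / 1517184031447167543349351146040988551567156257285607769500890551990481413555625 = -0.01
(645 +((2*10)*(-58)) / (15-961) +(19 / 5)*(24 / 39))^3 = 7928360114982626391561 / 29061865743625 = 272809742.67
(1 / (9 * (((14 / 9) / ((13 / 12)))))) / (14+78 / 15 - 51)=-65 / 26712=-0.00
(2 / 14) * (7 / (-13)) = -1 / 13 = -0.08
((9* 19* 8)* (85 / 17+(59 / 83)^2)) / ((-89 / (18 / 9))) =-103765536 / 613121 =-169.24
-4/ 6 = -2/ 3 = -0.67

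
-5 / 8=-0.62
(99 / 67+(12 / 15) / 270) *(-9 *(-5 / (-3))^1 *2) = -133918 / 3015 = -44.42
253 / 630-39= -24317 / 630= -38.60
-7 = -7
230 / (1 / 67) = 15410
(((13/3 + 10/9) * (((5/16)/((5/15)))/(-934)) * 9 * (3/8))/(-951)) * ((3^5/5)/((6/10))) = 59535/37897984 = 0.00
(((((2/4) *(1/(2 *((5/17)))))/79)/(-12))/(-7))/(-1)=-17/132720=-0.00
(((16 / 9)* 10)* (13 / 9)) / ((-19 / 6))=-8.11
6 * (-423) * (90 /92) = -57105 /23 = -2482.83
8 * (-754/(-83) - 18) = -5920/83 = -71.33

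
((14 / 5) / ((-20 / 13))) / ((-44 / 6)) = 273 / 1100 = 0.25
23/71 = 0.32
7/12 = 0.58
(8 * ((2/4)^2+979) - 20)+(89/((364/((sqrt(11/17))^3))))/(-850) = 7814 - 979 * sqrt(187)/89416600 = 7814.00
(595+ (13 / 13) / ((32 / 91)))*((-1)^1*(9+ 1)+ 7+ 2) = -19131 / 32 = -597.84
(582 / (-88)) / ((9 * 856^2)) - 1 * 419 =-40526162785 / 96721152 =-419.00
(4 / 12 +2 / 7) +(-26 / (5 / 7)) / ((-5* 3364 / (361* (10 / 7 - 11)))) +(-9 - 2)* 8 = -83764801 / 883050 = -94.86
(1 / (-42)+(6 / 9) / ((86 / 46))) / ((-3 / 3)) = -601 / 1806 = -0.33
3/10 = 0.30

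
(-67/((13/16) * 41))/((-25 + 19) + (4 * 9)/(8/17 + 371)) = 1128280/3311529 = 0.34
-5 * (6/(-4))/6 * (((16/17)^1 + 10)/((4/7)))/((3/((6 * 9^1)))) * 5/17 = 146475/1156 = 126.71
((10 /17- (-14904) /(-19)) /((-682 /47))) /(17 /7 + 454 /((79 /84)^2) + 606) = 259923801221 /5397490197341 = 0.05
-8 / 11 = -0.73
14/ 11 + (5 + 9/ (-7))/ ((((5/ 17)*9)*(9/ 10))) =17662/ 6237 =2.83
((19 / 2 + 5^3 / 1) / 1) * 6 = 807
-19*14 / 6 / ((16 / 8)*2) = -133 / 12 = -11.08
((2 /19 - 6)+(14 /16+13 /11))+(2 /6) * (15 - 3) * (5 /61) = -357997 /101992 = -3.51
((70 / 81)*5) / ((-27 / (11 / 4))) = -1925 / 4374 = -0.44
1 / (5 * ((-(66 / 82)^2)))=-1681 / 5445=-0.31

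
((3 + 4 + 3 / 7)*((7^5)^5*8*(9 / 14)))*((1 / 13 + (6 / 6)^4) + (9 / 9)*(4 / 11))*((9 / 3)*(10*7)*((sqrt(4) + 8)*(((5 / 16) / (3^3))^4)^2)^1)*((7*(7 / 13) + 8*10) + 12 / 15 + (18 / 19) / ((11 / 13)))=44864638321535041050080871384765625 / 10490074300623567716352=4276865638489.15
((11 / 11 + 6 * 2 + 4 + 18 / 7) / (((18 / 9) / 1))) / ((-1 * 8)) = -137 / 112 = -1.22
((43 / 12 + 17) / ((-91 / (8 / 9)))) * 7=-1.41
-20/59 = -0.34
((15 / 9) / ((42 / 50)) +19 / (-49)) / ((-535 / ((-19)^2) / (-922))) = 234320768 / 235935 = 993.16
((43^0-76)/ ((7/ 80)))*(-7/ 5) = 1200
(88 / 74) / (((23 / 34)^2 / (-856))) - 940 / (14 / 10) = -2895.90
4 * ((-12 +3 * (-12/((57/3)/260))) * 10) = -383520/19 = -20185.26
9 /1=9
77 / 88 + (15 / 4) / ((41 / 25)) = 1037 / 328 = 3.16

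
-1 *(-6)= 6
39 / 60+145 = 2913 / 20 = 145.65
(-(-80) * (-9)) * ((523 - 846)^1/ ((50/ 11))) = 255816/ 5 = 51163.20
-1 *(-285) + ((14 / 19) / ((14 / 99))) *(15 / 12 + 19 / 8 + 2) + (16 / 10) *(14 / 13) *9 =3258591 / 9880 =329.82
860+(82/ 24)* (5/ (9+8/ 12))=861.77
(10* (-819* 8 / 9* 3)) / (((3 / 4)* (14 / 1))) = -2080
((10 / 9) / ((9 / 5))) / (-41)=-50 / 3321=-0.02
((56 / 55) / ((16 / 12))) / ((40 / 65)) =273 / 220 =1.24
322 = 322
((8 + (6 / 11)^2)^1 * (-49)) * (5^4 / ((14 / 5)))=-10981250 / 121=-90754.13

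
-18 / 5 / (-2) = 9 / 5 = 1.80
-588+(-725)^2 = 525037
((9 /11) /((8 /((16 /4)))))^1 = 9 /22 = 0.41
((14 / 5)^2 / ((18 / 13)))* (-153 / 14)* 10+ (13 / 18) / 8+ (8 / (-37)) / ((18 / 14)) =-16486907 / 26640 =-618.88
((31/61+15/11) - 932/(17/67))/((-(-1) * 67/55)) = -209392860/69479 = -3013.76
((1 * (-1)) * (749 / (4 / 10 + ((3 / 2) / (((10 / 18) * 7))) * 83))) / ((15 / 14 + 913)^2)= -10276280 / 371578721221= -0.00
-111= -111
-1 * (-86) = 86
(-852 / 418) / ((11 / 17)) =-7242 / 2299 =-3.15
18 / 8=9 / 4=2.25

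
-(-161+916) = -755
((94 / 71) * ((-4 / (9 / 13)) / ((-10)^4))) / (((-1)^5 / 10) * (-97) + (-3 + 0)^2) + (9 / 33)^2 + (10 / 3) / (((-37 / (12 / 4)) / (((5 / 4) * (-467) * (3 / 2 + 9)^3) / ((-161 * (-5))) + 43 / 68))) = 226.78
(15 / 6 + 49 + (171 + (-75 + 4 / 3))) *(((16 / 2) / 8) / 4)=893 / 24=37.21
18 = 18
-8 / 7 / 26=-4 / 91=-0.04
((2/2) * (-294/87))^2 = 9604/841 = 11.42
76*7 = 532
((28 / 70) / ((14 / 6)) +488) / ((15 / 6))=34172 / 175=195.27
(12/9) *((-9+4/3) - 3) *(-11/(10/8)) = 5632/45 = 125.16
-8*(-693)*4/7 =3168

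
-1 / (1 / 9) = -9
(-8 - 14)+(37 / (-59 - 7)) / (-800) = -1161563 / 52800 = -22.00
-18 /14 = -9 /7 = -1.29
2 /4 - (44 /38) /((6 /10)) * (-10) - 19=91 /114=0.80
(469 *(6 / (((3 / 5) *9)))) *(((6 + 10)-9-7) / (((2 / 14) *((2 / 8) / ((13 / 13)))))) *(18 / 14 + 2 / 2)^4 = 0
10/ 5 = 2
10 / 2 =5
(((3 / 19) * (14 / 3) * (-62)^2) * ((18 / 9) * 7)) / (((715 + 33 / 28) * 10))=5.54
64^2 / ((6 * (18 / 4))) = 4096 / 27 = 151.70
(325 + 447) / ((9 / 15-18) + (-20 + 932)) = 3860 / 4473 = 0.86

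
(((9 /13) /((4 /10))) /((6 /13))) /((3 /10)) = 25 /2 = 12.50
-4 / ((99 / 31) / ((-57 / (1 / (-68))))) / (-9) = 160208 / 297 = 539.42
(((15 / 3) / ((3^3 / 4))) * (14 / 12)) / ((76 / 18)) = 35 / 171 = 0.20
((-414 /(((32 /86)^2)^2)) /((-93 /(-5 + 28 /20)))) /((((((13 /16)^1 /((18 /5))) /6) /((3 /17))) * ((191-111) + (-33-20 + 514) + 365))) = -57323036367 /13241612800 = -4.33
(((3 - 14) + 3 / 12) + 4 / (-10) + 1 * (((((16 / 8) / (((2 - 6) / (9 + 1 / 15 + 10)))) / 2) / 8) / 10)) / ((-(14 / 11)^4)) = 393886823 / 92198400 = 4.27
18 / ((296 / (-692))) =-1557 / 37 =-42.08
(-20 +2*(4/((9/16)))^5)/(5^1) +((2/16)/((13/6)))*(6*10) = 27915220709/3838185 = 7273.03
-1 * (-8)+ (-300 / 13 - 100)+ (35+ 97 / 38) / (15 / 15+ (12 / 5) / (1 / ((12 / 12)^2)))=-104.03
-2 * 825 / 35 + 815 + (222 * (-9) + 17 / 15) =-129046 / 105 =-1229.01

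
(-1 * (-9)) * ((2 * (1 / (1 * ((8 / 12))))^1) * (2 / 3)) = 18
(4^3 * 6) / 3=128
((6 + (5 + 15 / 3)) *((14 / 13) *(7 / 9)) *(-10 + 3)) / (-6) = 5488 / 351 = 15.64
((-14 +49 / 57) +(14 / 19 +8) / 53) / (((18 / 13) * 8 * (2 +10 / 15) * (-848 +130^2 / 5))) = -509587 / 2937282048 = -0.00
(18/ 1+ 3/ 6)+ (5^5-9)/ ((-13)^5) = 18.49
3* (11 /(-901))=-33 /901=-0.04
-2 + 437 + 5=440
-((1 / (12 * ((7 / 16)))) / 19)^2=-16 / 159201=-0.00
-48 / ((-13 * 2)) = 24 / 13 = 1.85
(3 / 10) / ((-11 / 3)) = -0.08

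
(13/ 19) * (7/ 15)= 91/ 285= 0.32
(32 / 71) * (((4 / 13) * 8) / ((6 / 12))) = 2048 / 923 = 2.22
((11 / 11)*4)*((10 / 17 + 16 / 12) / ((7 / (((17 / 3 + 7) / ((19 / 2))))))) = 224 / 153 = 1.46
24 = 24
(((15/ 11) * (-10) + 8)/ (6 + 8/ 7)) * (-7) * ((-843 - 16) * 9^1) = -11743389/ 275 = -42703.23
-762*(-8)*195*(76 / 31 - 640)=-23493862080 / 31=-757866518.71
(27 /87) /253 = 0.00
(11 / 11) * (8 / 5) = 8 / 5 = 1.60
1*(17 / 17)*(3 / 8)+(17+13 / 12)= 443 / 24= 18.46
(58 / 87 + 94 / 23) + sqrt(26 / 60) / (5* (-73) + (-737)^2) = sqrt(390) / 16284120 + 328 / 69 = 4.75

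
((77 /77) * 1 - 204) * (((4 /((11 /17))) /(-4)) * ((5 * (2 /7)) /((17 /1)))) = 290 /11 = 26.36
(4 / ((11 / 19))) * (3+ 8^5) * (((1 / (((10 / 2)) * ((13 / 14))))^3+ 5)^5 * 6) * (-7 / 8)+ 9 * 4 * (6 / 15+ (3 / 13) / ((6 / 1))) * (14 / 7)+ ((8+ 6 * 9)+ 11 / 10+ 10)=-11721557328570970236452197975365466447 / 3124138977910812805175781250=-3751932104.00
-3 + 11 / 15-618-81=-10519 / 15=-701.27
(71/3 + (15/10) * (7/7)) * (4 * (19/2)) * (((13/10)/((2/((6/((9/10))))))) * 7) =261079/9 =29008.78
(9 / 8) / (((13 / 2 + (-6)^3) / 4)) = -9 / 419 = -0.02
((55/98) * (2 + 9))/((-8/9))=-5445/784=-6.95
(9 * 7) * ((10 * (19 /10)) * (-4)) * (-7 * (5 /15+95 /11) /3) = 1102304 /11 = 100209.45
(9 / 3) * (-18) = -54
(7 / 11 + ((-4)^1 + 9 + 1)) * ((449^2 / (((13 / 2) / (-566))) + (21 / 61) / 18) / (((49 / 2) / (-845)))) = 396329510182645 / 98637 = 4018061277.03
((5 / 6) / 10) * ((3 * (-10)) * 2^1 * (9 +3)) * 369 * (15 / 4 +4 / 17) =-1499985 / 17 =-88234.41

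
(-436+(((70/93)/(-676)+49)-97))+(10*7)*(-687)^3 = -22696989694.00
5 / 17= 0.29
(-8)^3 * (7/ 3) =-3584/ 3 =-1194.67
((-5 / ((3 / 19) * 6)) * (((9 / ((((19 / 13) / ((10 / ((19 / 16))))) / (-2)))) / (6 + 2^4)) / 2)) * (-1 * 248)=-644800 / 209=-3085.17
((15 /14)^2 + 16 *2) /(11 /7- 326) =-6497 /63588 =-0.10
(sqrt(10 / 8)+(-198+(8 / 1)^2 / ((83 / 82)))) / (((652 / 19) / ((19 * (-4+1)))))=6057219 / 27058-1083 * sqrt(5) / 1304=222.00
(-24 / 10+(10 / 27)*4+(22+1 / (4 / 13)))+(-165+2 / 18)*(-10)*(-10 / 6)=-163429 / 60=-2723.82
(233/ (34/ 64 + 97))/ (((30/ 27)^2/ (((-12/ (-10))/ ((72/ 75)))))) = 37746/ 15605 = 2.42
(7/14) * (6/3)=1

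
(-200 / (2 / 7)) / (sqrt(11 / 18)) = -2100 * sqrt(22) / 11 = -895.44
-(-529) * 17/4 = 8993/4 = 2248.25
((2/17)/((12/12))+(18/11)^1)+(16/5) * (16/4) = 13608/935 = 14.55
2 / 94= 1 / 47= 0.02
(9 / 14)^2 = 81 / 196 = 0.41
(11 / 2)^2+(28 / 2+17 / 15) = 2723 / 60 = 45.38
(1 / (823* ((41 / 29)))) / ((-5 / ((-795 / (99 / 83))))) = 127571 / 1113519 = 0.11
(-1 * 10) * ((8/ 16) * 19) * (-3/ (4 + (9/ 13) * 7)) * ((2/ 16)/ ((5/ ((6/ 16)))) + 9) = 2136303/ 7360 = 290.26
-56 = -56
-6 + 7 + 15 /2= 17 /2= 8.50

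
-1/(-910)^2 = -1/828100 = -0.00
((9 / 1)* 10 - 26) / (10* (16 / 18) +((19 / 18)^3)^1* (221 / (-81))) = 30233088 / 2683201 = 11.27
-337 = -337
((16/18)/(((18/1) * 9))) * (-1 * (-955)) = 3820/729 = 5.24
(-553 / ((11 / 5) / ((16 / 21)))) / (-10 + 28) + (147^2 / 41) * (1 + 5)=38377678 / 12177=3151.65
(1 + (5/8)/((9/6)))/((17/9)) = 3/4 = 0.75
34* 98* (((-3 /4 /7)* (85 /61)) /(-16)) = 30345 /976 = 31.09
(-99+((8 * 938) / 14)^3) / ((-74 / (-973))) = 149832811961 / 74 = 2024767729.20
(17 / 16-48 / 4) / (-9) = 1.22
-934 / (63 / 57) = -17746 / 21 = -845.05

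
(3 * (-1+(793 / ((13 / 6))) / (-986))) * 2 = -4056 / 493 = -8.23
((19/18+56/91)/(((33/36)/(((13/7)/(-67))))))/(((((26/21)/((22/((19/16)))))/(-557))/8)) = 55753472/16549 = 3368.99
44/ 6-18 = -32/ 3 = -10.67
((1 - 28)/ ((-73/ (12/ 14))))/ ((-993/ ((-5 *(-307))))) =-82890/ 169141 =-0.49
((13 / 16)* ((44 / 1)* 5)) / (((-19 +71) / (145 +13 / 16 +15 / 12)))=129415 / 256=505.53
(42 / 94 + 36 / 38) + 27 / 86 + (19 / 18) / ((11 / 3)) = 2529277 / 1267167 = 2.00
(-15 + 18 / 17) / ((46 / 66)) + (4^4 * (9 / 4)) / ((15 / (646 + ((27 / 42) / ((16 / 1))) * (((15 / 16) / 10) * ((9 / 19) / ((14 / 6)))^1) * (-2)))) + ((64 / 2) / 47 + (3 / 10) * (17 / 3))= 16964395232289 / 684359480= 24788.72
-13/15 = -0.87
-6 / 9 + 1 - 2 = -1.67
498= 498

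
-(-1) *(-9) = -9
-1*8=-8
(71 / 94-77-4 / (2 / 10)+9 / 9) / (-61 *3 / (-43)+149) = -384979 / 619460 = -0.62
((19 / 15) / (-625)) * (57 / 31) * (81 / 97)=-29241 / 9396875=-0.00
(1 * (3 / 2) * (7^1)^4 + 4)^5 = 19497434848597637051 / 32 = 609294839018676157.84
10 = 10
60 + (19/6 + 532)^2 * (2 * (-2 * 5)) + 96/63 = -360864359/63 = -5728005.70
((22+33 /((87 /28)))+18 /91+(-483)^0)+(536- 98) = 1245129 /2639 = 471.82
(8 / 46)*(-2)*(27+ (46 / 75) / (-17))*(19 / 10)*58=-151542632 / 146625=-1033.54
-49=-49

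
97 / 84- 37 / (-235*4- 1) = 94385 / 79044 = 1.19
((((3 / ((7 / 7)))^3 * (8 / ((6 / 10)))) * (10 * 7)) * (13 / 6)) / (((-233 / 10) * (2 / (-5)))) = 1365000 / 233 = 5858.37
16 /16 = 1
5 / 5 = 1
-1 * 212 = -212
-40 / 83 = -0.48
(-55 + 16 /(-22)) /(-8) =6.97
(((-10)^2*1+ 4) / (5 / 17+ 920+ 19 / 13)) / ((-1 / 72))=-413712 / 50927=-8.12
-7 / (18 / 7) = -49 / 18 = -2.72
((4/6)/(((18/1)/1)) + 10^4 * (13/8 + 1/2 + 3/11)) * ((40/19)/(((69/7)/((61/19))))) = 121631137880/7397973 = 16441.14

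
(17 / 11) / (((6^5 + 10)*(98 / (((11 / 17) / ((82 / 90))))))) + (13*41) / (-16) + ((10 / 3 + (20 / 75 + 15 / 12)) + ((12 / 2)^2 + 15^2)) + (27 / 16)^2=235.39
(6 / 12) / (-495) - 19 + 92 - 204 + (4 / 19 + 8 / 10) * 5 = -2369089 / 18810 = -125.95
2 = 2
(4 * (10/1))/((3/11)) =440/3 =146.67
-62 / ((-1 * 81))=62 / 81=0.77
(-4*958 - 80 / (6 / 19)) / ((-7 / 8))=98048 / 21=4668.95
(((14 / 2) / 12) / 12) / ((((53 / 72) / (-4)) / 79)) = -20.87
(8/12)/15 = 2/45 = 0.04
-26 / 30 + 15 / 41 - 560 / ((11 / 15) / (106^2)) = -58045179388 / 6765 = -8580218.68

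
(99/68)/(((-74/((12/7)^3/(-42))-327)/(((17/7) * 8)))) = 28512/292243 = 0.10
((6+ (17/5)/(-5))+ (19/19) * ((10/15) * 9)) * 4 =1132/25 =45.28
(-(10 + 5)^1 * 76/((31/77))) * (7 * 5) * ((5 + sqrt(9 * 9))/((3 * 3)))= -14337400/93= -154165.59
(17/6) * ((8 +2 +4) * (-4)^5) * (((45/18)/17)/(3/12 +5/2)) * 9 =-215040/11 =-19549.09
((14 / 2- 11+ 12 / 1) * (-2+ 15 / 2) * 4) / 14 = 88 / 7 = 12.57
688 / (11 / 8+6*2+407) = 5504 / 3363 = 1.64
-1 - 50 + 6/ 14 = -354/ 7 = -50.57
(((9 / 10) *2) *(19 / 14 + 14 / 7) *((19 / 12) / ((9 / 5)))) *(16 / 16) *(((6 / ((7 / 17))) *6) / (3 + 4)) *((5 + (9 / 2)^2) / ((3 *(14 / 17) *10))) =26065777 / 384160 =67.85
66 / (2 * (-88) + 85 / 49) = -3234 / 8539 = -0.38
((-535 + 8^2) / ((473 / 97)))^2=2087301969 / 223729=9329.60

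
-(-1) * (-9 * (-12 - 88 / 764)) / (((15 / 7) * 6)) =8099 / 955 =8.48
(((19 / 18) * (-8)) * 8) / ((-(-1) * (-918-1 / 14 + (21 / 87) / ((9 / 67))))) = 246848 / 3348067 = 0.07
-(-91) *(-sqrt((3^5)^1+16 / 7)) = -13 *sqrt(12019) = -1425.21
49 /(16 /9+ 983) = 441 /8863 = 0.05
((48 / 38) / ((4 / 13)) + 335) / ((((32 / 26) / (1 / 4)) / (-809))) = -55724.53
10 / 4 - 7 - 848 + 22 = -1661 / 2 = -830.50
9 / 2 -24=-39 / 2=-19.50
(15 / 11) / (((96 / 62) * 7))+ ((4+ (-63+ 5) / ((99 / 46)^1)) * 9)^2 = 578143913 / 13552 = 42661.15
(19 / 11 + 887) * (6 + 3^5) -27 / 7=17039271 / 77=221289.23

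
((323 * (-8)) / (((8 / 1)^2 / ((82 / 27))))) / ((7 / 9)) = -13243 / 84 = -157.65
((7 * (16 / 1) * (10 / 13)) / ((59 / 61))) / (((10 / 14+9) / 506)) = 60497360 / 13039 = 4639.72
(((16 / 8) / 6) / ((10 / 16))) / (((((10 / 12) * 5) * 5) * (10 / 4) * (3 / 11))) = 352 / 9375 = 0.04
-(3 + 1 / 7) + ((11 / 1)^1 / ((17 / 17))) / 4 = -11 / 28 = -0.39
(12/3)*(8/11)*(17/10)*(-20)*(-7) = 7616/11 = 692.36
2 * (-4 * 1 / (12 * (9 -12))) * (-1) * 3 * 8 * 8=-128 / 3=-42.67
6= 6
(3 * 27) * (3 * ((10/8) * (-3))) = -3645/4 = -911.25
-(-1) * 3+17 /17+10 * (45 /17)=518 /17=30.47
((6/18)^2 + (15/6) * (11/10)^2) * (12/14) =1129/420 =2.69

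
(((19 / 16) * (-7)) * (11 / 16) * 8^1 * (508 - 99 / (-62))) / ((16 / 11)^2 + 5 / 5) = -5593041685 / 747968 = -7477.65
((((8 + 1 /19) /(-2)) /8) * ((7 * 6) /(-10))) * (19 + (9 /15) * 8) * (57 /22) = 1147041 /8800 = 130.35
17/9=1.89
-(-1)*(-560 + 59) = -501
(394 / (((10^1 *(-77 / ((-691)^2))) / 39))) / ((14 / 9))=-33016378707 / 5390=-6125487.70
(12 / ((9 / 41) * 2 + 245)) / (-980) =-123 / 2465435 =-0.00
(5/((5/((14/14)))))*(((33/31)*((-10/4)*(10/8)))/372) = -0.01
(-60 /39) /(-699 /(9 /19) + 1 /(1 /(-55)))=0.00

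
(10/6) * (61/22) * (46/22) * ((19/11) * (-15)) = -666425/2662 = -250.35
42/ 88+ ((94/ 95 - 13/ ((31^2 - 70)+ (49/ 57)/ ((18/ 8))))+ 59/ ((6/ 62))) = 3504325659767/ 5734278660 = 611.12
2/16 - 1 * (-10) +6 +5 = 169/8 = 21.12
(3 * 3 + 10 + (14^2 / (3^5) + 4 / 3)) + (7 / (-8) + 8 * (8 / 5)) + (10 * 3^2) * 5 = 4695391 / 9720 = 483.06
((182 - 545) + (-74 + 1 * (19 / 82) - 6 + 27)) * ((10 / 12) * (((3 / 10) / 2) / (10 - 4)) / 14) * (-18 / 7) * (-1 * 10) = -511395 / 32144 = -15.91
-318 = -318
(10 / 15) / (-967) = -0.00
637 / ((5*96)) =637 / 480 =1.33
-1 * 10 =-10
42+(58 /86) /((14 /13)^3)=5019377 /117992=42.54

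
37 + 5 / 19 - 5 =613 / 19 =32.26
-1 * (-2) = 2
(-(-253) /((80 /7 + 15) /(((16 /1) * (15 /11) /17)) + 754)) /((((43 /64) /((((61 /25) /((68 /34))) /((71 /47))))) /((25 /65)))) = 7798973952 /51647891035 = 0.15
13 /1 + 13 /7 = 104 /7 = 14.86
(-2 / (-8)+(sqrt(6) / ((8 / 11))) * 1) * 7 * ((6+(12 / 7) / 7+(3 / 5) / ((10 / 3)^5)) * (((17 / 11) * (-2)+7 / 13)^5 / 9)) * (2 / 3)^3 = -35250445102152617 * sqrt(6) / 164387688585120 -35250445102152617 / 904132287218160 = -564.24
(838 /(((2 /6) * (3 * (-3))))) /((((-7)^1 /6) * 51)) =1676 /357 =4.69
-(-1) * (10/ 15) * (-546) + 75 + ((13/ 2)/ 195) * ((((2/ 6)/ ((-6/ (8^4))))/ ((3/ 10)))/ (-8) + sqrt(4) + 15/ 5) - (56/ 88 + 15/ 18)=-255844/ 891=-287.14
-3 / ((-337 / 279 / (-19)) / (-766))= 12181698 / 337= 36147.47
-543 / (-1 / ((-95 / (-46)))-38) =51585 / 3656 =14.11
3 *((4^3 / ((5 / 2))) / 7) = 384 / 35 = 10.97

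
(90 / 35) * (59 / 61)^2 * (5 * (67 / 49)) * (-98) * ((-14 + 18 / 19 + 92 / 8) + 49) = -37845745290 / 494893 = -76472.58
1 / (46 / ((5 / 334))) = 5 / 15364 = 0.00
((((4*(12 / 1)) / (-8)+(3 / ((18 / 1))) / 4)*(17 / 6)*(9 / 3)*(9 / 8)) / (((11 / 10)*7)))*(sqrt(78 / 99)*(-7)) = 1105*sqrt(858) / 704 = 45.98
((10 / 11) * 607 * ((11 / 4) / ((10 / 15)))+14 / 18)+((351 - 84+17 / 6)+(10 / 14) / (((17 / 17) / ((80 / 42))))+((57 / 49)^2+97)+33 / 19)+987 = 5970214213 / 1642284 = 3635.31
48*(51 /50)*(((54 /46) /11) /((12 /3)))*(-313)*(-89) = 230154534 /6325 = 36388.07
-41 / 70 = -0.59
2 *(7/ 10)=7/ 5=1.40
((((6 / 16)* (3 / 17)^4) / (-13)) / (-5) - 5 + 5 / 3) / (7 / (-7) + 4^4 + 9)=-434308471 / 34397288640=-0.01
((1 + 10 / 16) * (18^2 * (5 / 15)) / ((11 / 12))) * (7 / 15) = 4914 / 55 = 89.35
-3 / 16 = -0.19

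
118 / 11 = 10.73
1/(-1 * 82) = -1/82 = -0.01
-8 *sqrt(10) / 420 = -2 *sqrt(10) / 105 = -0.06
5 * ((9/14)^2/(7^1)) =405/1372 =0.30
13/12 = 1.08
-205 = -205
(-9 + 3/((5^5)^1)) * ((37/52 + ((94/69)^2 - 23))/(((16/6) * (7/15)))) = 71127948147/481390000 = 147.76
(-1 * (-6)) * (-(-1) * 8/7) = 48/7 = 6.86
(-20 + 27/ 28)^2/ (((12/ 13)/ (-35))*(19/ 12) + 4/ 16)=18465785/ 10612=1740.09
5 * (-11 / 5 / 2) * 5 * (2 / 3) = -55 / 3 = -18.33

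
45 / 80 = 0.56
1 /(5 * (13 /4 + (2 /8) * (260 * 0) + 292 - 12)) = 4 /5665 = 0.00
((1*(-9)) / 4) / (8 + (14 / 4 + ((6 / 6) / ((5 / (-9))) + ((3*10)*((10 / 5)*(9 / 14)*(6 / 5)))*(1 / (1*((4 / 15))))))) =-315 / 25658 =-0.01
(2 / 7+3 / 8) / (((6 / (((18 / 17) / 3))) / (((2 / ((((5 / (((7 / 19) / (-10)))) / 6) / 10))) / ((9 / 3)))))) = -37 / 3230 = -0.01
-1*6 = -6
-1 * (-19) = 19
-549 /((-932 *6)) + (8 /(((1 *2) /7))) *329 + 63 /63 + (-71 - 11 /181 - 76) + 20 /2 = 3062109803 /337384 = 9076.04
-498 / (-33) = 166 / 11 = 15.09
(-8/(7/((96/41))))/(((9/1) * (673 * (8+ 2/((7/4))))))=-4/82779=-0.00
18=18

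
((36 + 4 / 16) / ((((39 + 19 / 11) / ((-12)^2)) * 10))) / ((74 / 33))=94743 / 16576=5.72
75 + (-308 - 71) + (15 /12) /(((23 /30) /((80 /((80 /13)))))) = -13009 /46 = -282.80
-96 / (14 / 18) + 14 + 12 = -682 / 7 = -97.43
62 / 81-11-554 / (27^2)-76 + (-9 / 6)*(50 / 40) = -518287 / 5832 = -88.87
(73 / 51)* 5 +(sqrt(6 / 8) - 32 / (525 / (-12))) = sqrt(3) / 2 +70403 / 8925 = 8.75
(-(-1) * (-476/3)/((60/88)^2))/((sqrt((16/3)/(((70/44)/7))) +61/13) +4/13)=-230384/207 +921536 * sqrt(330)/15525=-34.67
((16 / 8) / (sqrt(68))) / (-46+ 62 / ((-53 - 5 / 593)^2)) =-15937038 *sqrt(17) / 12456785683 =-0.01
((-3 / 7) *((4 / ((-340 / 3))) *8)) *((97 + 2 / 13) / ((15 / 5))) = 30312 / 7735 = 3.92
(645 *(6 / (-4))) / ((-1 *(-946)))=-45 / 44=-1.02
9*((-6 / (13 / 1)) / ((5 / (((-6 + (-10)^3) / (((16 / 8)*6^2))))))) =1509 / 130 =11.61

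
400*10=4000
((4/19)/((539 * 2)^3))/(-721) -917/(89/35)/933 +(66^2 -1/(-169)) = 262236678618154886572847/60206518148654263386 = 4355.62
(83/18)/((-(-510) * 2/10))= 83/1836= 0.05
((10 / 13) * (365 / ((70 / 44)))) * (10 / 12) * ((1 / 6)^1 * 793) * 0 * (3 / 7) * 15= 0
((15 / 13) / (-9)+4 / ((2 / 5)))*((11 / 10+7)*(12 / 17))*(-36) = -449064 / 221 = -2031.96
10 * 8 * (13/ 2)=520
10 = 10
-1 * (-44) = 44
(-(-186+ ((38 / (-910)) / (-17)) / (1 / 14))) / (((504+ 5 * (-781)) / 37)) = -42476 / 20995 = -2.02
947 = 947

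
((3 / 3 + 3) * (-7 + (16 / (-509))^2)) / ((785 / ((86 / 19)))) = -623778984 / 3864193115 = -0.16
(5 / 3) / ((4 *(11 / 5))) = 25 / 132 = 0.19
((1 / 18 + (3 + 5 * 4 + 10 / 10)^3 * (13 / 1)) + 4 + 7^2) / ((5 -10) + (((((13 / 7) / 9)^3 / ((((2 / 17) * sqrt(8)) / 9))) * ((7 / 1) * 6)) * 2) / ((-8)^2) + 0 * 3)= -12887981667348480 / 357072431399 -568491623315616 * sqrt(2) / 357072431399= -38345.02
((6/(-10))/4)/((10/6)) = -9/100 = -0.09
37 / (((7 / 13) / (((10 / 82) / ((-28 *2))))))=-2405 / 16072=-0.15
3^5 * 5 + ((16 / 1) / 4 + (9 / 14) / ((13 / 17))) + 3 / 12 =444113 / 364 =1220.09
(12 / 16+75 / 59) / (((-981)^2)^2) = 53 / 24285414651084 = 0.00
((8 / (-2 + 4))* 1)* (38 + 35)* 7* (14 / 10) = 14308 / 5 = 2861.60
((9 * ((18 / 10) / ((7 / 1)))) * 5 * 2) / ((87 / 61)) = 3294 / 203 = 16.23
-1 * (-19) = 19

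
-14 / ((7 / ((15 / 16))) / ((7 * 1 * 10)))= -525 / 4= -131.25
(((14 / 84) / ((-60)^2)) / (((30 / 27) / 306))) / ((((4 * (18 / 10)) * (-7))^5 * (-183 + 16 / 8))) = 425 / 1962049692008448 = 0.00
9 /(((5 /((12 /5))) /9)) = 972 /25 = 38.88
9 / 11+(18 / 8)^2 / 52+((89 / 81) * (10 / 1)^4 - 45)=10943.57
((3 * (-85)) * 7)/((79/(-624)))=1113840/79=14099.24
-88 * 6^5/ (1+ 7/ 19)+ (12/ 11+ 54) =-71500218/ 143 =-500001.52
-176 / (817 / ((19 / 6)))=-88 / 129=-0.68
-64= -64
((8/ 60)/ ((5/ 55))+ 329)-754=-6353/ 15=-423.53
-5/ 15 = -1/ 3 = -0.33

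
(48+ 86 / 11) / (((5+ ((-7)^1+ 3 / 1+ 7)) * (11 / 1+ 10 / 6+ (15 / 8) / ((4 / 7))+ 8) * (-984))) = -307 / 1036849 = -0.00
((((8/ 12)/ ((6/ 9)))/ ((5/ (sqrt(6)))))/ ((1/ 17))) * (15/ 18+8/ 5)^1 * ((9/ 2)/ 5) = 3723 * sqrt(6)/ 500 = 18.24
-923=-923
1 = 1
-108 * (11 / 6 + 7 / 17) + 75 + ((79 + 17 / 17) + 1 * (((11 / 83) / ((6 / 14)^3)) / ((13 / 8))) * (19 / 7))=-41927995 / 495261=-84.66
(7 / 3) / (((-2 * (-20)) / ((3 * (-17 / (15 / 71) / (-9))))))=8449 / 5400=1.56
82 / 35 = 2.34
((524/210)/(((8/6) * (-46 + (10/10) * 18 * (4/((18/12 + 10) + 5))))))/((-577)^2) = -1441/10673703740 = -0.00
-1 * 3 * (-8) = 24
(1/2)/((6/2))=0.17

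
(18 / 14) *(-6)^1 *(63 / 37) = -486 / 37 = -13.14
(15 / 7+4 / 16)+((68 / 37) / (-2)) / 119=353 / 148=2.39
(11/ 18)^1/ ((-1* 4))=-11/ 72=-0.15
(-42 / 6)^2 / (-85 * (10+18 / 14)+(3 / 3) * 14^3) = 343 / 12493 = 0.03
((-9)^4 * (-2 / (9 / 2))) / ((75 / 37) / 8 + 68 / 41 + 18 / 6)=-35388576 / 59611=-593.66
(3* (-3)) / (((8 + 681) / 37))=-333 / 689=-0.48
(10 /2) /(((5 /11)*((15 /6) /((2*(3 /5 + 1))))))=352 /25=14.08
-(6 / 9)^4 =-16 / 81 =-0.20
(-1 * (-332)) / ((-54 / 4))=-664 / 27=-24.59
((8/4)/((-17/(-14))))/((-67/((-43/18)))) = 602/10251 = 0.06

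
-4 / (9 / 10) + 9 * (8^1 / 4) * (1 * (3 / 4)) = 163 / 18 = 9.06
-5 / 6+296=1771 / 6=295.17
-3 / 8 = -0.38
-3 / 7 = -0.43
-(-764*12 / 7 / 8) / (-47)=-1146 / 329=-3.48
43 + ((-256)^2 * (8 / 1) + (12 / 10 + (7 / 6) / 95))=298869361 / 570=524332.21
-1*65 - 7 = -72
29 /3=9.67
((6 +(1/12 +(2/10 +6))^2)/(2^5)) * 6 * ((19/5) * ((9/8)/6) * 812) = 631502753/128000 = 4933.62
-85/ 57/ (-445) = 17/ 5073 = 0.00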